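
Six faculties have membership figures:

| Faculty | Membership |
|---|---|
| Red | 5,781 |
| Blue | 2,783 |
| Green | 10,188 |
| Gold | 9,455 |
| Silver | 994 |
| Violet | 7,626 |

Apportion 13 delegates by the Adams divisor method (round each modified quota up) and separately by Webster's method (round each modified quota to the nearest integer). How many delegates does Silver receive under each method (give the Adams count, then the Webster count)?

Adams: Red 2, Blue 1, Green 3, Gold 3, Silver 1, Violet 3.
Webster: Red 2, Blue 1, Green 4, Gold 3, Silver 0, Violet 3.
Silver gets 1 under Adams and 0 under Webster.

1 and 0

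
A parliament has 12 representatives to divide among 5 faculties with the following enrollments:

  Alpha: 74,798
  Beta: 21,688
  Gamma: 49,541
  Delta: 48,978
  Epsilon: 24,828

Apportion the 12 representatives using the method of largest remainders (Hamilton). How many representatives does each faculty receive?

Alpha=4; Beta=1; Gamma=3; Delta=3; Epsilon=1

The standard divisor is 219833/12 ≈ 18319.417.
Standard quotas: Alpha 4.0830, Beta 1.1839, Gamma 2.7043, Delta 2.6736, Epsilon 1.3553.
Lower quotas: Alpha 4, Beta 1, Gamma 2, Delta 2, Epsilon 1 (sum 10, leaving 2 seats).
Remainders in descending order: Gamma 0.7043, Delta 0.6736, Epsilon 0.3553, Beta 0.1839, Alpha 0.0830.
Largest remainders: Gamma, Delta receive the extra seats.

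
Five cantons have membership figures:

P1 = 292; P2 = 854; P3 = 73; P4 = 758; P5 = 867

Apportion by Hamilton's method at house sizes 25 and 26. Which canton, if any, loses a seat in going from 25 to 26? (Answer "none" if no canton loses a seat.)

At 25 seats: P1 2, P2 7, P3 1, P4 7, P5 8.
At 26 seats: P1 3, P2 8, P3 0, P4 7, P5 8.
P3 drops from 1 to 0.

P3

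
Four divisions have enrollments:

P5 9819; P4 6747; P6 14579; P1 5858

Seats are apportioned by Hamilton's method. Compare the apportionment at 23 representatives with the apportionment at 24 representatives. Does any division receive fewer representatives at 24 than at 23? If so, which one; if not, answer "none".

none

At 23 seats: P5 6, P4 4, P6 9, P1 4.
At 24 seats: P5 6, P4 4, P6 10, P1 4.
No division's allocation decreased.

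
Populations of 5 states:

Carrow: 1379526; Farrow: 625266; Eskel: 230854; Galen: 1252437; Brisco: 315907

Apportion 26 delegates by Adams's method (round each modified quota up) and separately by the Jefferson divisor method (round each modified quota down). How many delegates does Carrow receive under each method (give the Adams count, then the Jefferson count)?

9 and 10

Adams: Carrow 9, Farrow 4, Eskel 2, Galen 8, Brisco 3.
Jefferson: Carrow 10, Farrow 4, Eskel 1, Galen 9, Brisco 2.
Carrow gets 9 under Adams and 10 under Jefferson.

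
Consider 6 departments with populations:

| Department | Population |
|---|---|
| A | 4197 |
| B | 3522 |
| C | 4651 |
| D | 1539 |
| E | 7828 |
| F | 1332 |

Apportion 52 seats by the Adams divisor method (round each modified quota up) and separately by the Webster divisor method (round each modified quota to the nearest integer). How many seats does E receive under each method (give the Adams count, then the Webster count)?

17 and 18

Adams: A 10, B 8, C 10, D 4, E 17, F 3.
Webster: A 9, B 8, C 11, D 3, E 18, F 3.
E gets 17 under Adams and 18 under Webster.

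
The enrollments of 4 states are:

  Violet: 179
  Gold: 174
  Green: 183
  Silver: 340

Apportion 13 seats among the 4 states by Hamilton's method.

Violet 3, Gold 2, Green 3, Silver 5

Total 876; standard divisor 876/13 ≈ 67.385.
Standard quotas: Violet 2.656, Gold 2.582, Green 2.716, Silver 5.046.
Lower quotas: Violet 2, Gold 2, Green 2, Silver 5 (sum 11, leaving 2 seats).
Remainders in descending order: Green 0.716, Violet 0.656, Gold 0.582, Silver 0.046.
The surplus seats go to Green, Violet.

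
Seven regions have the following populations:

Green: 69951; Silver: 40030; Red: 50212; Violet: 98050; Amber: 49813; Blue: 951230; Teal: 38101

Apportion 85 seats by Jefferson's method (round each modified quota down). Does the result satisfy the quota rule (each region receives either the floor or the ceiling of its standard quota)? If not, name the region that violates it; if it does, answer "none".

Standard quotas: Green 4.583, Silver 2.623, Red 3.290, Violet 6.424, Amber 3.264, Blue 62.321, Teal 2.496.
Jefferson allocation: Green 4, Silver 2, Red 3, Violet 6, Amber 3, Blue 65, Teal 2.
Blue has quota 62.321 (lower 62, upper 63) but receives 65 — outside the quota interval.

Blue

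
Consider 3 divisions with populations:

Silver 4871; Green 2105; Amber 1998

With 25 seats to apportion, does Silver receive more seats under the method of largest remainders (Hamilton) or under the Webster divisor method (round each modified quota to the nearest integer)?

Hamilton

Hamilton: Silver 14, Green 6, Amber 5.
Webster: Silver 13, Green 6, Amber 6.
Silver gets 14 under Hamilton and 13 under Webster.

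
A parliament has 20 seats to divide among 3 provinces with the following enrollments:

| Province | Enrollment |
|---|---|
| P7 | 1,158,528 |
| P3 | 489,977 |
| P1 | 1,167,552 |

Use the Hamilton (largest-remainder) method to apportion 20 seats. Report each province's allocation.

The standard divisor is 2816057/20 ≈ 140802.85.
Standard quotas: P7 8.2280, P3 3.4799, P1 8.2921.
Lower quotas: P7 8, P3 3, P1 8 (sum 19, leaving 1 seat).
Remainders in descending order: P3 0.4799, P1 0.2921, P7 0.2280.
The surplus seat goes to P3.

P7: 8, P3: 4, P1: 8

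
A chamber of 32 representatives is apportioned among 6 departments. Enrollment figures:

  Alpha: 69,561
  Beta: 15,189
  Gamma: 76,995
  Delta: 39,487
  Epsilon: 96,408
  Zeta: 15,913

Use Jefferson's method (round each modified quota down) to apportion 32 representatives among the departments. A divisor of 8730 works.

With modified divisor 8730: modified quotas Alpha 7.968, Beta 1.740, Gamma 8.820, Delta 4.523, Epsilon 11.043, Zeta 1.823.
Rounding down: Alpha 7, Beta 1, Gamma 8, Delta 4, Epsilon 11, Zeta 1 (total 32).

Alpha 7, Beta 1, Gamma 8, Delta 4, Epsilon 11, Zeta 1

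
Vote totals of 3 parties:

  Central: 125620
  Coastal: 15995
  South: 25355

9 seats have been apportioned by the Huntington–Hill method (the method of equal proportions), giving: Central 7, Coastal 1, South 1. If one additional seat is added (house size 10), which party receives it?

Priority for the next seat is population ÷ (√(s·(s+1))).
Priorities: Central 16786.679, Coastal 11310.173, South 17928.692.
Highest priority: South.

South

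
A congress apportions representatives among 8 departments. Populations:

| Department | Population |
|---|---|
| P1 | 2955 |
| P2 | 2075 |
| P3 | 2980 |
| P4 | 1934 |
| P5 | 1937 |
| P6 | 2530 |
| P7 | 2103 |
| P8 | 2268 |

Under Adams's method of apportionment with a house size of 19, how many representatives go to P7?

2

Standard divisor 18782/19 ≈ 988.526; standard quotas: P1 2.989, P2 2.099, P3 3.015, P4 1.956, P5 1.959, P6 2.559, P7 2.127, P8 2.294.
Rounding up gives 3, 3, 4, 2, 2, 3, 3, 3 = 23 seats, so the divisor must be adjusted.
With modified divisor 1200: modified quotas P1 2.462, P2 1.729, P3 2.483, P4 1.612, P5 1.614, P6 2.108, P7 1.752, P8 1.890.
Rounding up: P1 3, P2 2, P3 3, P4 2, P5 2, P6 3, P7 2, P8 2 (total 19).
P7 receives 2.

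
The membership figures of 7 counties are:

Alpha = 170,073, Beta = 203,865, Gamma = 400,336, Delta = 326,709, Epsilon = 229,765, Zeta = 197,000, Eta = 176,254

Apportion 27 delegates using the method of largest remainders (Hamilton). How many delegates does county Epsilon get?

4

The standard divisor is 1704002/27 ≈ 63111.185.
Standard quotas: Alpha 2.6948, Beta 3.2303, Gamma 6.3433, Delta 5.1767, Epsilon 3.6406, Zeta 3.1215, Eta 2.7928.
Lower quotas: Alpha 2, Beta 3, Gamma 6, Delta 5, Epsilon 3, Zeta 3, Eta 2 (sum 24, leaving 3 seats).
Remainders in descending order: Eta 0.7928, Alpha 0.6948, Epsilon 0.6406, Gamma 0.3433, Beta 0.2303, Delta 0.1767, Zeta 0.1215.
The surplus seats go to Eta, Alpha, Epsilon.
Epsilon receives 4.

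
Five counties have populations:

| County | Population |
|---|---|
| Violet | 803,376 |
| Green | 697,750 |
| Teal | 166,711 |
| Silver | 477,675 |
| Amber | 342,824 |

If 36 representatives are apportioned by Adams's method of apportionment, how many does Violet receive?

Standard divisor 2488336/36 ≈ 69120.444; standard quotas: Violet 11.623, Green 10.095, Teal 2.412, Silver 6.911, Amber 4.960.
Rounding up gives 12, 11, 3, 7, 5 = 38 seats, so the divisor must be adjusted.
With modified divisor 75300: modified quotas Violet 10.669, Green 9.266, Teal 2.214, Silver 6.344, Amber 4.553.
Rounding up: Violet 11, Green 10, Teal 3, Silver 7, Amber 5 (total 36).
Violet receives 11.

11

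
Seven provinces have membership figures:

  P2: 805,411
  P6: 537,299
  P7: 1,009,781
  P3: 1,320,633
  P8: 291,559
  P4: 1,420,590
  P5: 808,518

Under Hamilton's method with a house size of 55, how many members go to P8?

The standard divisor is 6193791/55 ≈ 112614.382.
Standard quotas: P2 7.1519, P6 4.7711, P7 8.9667, P3 11.7270, P8 2.5890, P4 12.6146, P5 7.1795.
Lower quotas: P2 7, P6 4, P7 8, P3 11, P8 2, P4 12, P5 7 (sum 51, leaving 4 seats).
Remainders in descending order: P7 0.9667, P6 0.7711, P3 0.7270, P4 0.6146, P8 0.5890, P5 0.1795, P2 0.1519.
Largest remainders: P7, P6, P3, P4 receive the extra seats.
P8 receives 2.

2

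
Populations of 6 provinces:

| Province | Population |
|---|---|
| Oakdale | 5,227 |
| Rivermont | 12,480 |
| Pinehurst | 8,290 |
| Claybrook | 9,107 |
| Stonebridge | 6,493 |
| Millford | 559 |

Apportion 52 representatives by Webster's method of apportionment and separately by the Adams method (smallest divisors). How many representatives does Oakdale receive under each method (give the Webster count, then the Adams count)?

Webster: Oakdale 6, Rivermont 16, Pinehurst 10, Claybrook 11, Stonebridge 8, Millford 1.
Adams: Oakdale 7, Rivermont 15, Pinehurst 10, Claybrook 11, Stonebridge 8, Millford 1.
Oakdale gets 6 under Webster and 7 under Adams.

6 and 7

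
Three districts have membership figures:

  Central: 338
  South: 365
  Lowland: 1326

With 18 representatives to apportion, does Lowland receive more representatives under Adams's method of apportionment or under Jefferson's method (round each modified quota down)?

Jefferson

Adams: Central 3, South 4, Lowland 11.
Jefferson: Central 3, South 3, Lowland 12.
Lowland gets 11 under Adams and 12 under Jefferson.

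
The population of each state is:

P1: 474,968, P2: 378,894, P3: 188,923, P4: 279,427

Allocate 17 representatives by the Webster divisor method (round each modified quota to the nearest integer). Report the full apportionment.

Standard divisor 1322212/17 ≈ 77777.176; standard quotas: P1 6.107, P2 4.872, P3 2.429, P4 3.593.
Rounding to the nearest integer gives P1 6, P2 5, P3 2, P4 4 — total 17, matching the house size, so no adjustment is needed.

P1 6, P2 5, P3 2, P4 4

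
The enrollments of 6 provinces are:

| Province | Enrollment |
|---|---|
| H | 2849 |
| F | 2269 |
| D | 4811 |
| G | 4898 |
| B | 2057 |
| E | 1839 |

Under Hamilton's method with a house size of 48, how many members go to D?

Total 18723; standard divisor 18723/48 ≈ 390.062.
Standard quotas: H 7.304, F 5.817, D 12.334, G 12.557, B 5.274, E 4.715.
Lower quotas: H 7, F 5, D 12, G 12, B 5, E 4 (sum 45, leaving 3 seats).
Remainders in descending order: F 0.817, E 0.715, G 0.557, D 0.334, H 0.304, B 0.274.
The surplus seats go to F, E, G.
D receives 12.

12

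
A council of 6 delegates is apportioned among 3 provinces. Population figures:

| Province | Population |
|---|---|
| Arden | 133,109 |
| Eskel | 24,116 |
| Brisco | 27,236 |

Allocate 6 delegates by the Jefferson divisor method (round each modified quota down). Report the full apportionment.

Standard divisor 184461/6 ≈ 30743.5; standard quotas: Arden 4.330, Eskel 0.784, Brisco 0.886.
Rounding down gives 4, 0, 0 = 4 seats, so the divisor must be adjusted.
With modified divisor 25400: modified quotas Arden 5.241, Eskel 0.949, Brisco 1.072.
Rounding down: Arden 5, Eskel 0, Brisco 1 (total 6).

Arden 5, Eskel 0, Brisco 1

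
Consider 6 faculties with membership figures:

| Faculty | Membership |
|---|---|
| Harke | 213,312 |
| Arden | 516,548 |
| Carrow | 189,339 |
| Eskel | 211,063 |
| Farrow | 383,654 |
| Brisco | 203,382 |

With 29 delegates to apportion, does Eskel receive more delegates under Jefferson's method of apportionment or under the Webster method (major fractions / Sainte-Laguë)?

Jefferson: Harke 4, Arden 9, Carrow 3, Eskel 3, Farrow 7, Brisco 3.
Webster: Harke 4, Arden 9, Carrow 3, Eskel 4, Farrow 6, Brisco 3.
Eskel gets 3 under Jefferson and 4 under Webster.

Webster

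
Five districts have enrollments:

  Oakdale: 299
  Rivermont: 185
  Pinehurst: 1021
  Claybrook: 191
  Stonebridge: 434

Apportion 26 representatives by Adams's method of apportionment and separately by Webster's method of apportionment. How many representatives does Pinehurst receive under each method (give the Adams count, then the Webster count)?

12 and 13

Adams: Oakdale 4, Rivermont 2, Pinehurst 12, Claybrook 3, Stonebridge 5.
Webster: Oakdale 4, Rivermont 2, Pinehurst 13, Claybrook 2, Stonebridge 5.
Pinehurst gets 12 under Adams and 13 under Webster.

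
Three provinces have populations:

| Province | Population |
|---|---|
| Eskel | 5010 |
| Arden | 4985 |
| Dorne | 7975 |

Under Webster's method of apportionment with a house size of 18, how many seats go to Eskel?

Standard divisor 17970/18 ≈ 998.333; standard quotas: Eskel 5.018, Arden 4.993, Dorne 7.988.
Rounding to the nearest integer gives Eskel 5, Arden 5, Dorne 8 — total 18, matching the house size, so no adjustment is needed.
Eskel receives 5.

5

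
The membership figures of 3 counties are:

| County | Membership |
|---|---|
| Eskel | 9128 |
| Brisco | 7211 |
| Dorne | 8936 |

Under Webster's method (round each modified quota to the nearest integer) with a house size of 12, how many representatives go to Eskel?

4

Standard divisor 25275/12 ≈ 2106.25; standard quotas: Eskel 4.334, Brisco 3.424, Dorne 4.243.
Rounding to the nearest integer gives 4, 3, 4 = 11 seats, so the divisor must be adjusted.
With modified divisor 2040: modified quotas Eskel 4.475, Brisco 3.535, Dorne 4.380.
Rounding to the nearest integer: Eskel 4, Brisco 4, Dorne 4 (total 12).
Eskel receives 4.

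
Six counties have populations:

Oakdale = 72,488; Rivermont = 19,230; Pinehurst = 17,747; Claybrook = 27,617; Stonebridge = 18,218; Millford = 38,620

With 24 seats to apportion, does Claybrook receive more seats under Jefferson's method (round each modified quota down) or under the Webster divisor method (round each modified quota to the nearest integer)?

Jefferson: Oakdale 10, Rivermont 2, Pinehurst 2, Claybrook 3, Stonebridge 2, Millford 5.
Webster: Oakdale 9, Rivermont 2, Pinehurst 2, Claybrook 4, Stonebridge 2, Millford 5.
Claybrook gets 3 under Jefferson and 4 under Webster.

Webster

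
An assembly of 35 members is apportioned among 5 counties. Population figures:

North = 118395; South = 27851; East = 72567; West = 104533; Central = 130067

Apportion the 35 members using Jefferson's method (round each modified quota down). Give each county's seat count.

North=9, South=2, East=6, West=8, Central=10

Standard divisor 453413/35 ≈ 12954.657; standard quotas: North 9.139, South 2.150, East 5.602, West 8.069, Central 10.040.
Rounding down gives 9, 2, 5, 8, 10 = 34 seats, so the divisor must be adjusted.
With modified divisor 12000: modified quotas North 9.866, South 2.321, East 6.047, West 8.711, Central 10.839.
Rounding down: North 9, South 2, East 6, West 8, Central 10 (total 35).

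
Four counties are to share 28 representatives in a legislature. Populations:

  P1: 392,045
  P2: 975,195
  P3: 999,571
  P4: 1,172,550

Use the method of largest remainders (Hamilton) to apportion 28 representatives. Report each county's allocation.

The standard divisor is 3539361/28 ≈ 126405.75.
Standard quotas: P1 3.1015, P2 7.7148, P3 7.9076, P4 9.2761.
Lower quotas: P1 3, P2 7, P3 7, P4 9 (sum 26, leaving 2 seats).
Remainders in descending order: P3 0.9076, P2 0.7148, P4 0.2761, P1 0.1015.
Largest remainders: P3, P2 receive the extra seats.

P1 3, P2 8, P3 8, P4 9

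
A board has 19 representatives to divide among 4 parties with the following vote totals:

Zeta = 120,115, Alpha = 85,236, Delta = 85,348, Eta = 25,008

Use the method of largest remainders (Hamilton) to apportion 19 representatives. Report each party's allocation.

Zeta 7, Alpha 5, Delta 5, Eta 2

Total 315707; standard divisor 315707/19 ≈ 16616.158.
Standard quotas: Zeta 7.2288, Alpha 5.1297, Delta 5.1364, Eta 1.5050.
Lower quotas: Zeta 7, Alpha 5, Delta 5, Eta 1 (sum 18, leaving 1 seat).
Remainders in descending order: Eta 0.5050, Zeta 0.2288, Delta 0.1364, Alpha 0.1297.
The surplus seat goes to Eta.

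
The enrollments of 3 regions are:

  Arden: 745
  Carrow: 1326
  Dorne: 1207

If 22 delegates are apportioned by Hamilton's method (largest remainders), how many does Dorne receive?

8

Total 3278; standard divisor 3278/22 = 149.
Standard quotas: Arden 5.000, Carrow 8.899, Dorne 8.101.
Lower quotas: Arden 5, Carrow 8, Dorne 8 (sum 21, leaving 1 seat).
Remainders in descending order: Carrow 0.899, Dorne 0.101, Arden 0.000.
Largest remainder: Carrow receives the extra seat.
Dorne receives 8.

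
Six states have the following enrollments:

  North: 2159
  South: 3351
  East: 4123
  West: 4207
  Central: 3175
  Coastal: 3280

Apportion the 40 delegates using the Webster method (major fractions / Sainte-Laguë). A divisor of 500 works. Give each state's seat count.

With modified divisor 500: modified quotas North 4.318, South 6.702, East 8.246, West 8.414, Central 6.350, Coastal 6.560.
Rounding to the nearest integer: North 4, South 7, East 8, West 8, Central 6, Coastal 7 (total 40).

North: 4, South: 7, East: 8, West: 8, Central: 6, Coastal: 7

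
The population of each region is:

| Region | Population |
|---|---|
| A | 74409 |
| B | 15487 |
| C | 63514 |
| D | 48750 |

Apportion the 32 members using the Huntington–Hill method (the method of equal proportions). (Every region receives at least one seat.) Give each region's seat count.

With divisor 6400: modified quotas A 11.626, B 2.420, C 9.924, D 7.617.
Geometric-mean thresholds: A √(11·12)=11.489, B √(2·3)=2.449, C √(9·10)=9.487, D √(7·8)=7.483.
Each quota rounded against its threshold gives A 12, B 2, C 10, D 8 (total 32).

A 12, B 2, C 10, D 8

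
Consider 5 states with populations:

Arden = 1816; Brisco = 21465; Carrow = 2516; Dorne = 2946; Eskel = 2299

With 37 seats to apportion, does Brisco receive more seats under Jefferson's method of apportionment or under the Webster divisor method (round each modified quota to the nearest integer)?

Jefferson

Jefferson: Arden 2, Brisco 27, Carrow 3, Dorne 3, Eskel 2.
Webster: Arden 2, Brisco 26, Carrow 3, Dorne 3, Eskel 3.
Brisco gets 27 under Jefferson and 26 under Webster.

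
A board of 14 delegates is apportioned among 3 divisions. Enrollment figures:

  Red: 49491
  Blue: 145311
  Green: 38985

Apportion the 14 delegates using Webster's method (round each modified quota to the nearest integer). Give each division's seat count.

Red 3, Blue 9, Green 2

Standard divisor 233787/14 ≈ 16699.071; standard quotas: Red 2.964, Blue 8.702, Green 2.335.
Rounding to the nearest integer gives Red 3, Blue 9, Green 2 — total 14, matching the house size, so no adjustment is needed.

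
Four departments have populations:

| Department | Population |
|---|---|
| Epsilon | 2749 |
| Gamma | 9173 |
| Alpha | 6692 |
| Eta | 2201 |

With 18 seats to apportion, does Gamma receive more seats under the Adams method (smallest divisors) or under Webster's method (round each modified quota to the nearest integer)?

Webster

Adams: Epsilon 3, Gamma 7, Alpha 6, Eta 2.
Webster: Epsilon 2, Gamma 8, Alpha 6, Eta 2.
Gamma gets 7 under Adams and 8 under Webster.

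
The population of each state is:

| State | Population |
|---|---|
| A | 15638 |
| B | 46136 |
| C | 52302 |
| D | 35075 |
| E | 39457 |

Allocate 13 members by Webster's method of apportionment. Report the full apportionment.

A 1; B 3; C 4; D 2; E 3

Standard divisor 188608/13 ≈ 14508.308; standard quotas: A 1.078, B 3.180, C 3.605, D 2.418, E 2.720.
Rounding to the nearest integer gives A 1, B 3, C 4, D 2, E 3 — total 13, matching the house size, so no adjustment is needed.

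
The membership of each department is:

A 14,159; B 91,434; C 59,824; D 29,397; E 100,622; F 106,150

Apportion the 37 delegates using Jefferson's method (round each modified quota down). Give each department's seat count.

A 1; B 9; C 5; D 2; E 10; F 10

Standard divisor 401586/37 ≈ 10853.676; standard quotas: A 1.305, B 8.424, C 5.512, D 2.708, E 9.271, F 9.780.
Rounding down gives 1, 8, 5, 2, 9, 9 = 34 seats, so the divisor must be adjusted.
With modified divisor 10020: modified quotas A 1.413, B 9.125, C 5.970, D 2.934, E 10.042, F 10.594.
Rounding down: A 1, B 9, C 5, D 2, E 10, F 10 (total 37).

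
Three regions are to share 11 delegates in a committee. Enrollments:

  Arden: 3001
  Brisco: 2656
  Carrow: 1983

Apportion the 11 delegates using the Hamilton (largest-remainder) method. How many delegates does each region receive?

Arden 4, Brisco 4, Carrow 3

The standard divisor is 7640/11 ≈ 694.545.
Standard quotas: Arden 4.321, Brisco 3.824, Carrow 2.855.
Lower quotas: Arden 4, Brisco 3, Carrow 2 (sum 9, leaving 2 seats).
Remainders in descending order: Carrow 0.855, Brisco 0.824, Arden 0.321.
Largest remainders: Carrow, Brisco receive the extra seats.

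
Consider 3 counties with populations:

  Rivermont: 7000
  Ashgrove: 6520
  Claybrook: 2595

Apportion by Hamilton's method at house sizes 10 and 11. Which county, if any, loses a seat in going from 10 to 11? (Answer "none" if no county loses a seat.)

none

At 10 seats: Rivermont 4, Ashgrove 4, Claybrook 2.
At 11 seats: Rivermont 5, Ashgrove 4, Claybrook 2.
No county's allocation decreased.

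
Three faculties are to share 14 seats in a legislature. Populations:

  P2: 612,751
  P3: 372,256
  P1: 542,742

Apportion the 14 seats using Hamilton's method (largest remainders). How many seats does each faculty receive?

P2 6, P3 3, P1 5

The standard divisor is 1527749/14 ≈ 109124.929.
Standard quotas: P2 5.6151, P3 3.4113, P1 4.9736.
Lower quotas: P2 5, P3 3, P1 4 (sum 12, leaving 2 seats).
Remainders in descending order: P1 0.9736, P2 0.6151, P3 0.4113.
The surplus seats go to P1, P2.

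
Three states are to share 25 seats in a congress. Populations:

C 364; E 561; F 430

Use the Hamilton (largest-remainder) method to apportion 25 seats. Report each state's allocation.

The standard divisor is 1355/25 ≈ 54.2.
Standard quotas: C 6.716, E 10.351, F 7.934.
Lower quotas: C 6, E 10, F 7 (sum 23, leaving 2 seats).
Remainders in descending order: F 0.934, C 0.716, E 0.351.
The surplus seats go to F, C.

C 7, E 10, F 8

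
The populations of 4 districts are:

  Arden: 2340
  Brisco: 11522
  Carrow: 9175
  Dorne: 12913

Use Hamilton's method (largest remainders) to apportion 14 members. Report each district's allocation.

Arden 1, Brisco 4, Carrow 4, Dorne 5

The standard divisor is 35950/14 ≈ 2567.857.
Standard quotas: Arden 0.9113, Brisco 4.4870, Carrow 3.5730, Dorne 5.0287.
Lower quotas: Arden 0, Brisco 4, Carrow 3, Dorne 5 (sum 12, leaving 2 seats).
Remainders in descending order: Arden 0.9113, Carrow 0.5730, Brisco 0.4870, Dorne 0.0287.
Largest remainders: Arden, Carrow receive the extra seats.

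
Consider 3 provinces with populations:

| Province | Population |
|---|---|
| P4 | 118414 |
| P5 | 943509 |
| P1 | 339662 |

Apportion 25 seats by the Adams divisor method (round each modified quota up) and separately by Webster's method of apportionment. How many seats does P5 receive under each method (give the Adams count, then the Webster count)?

Adams: P4 3, P5 16, P1 6.
Webster: P4 2, P5 17, P1 6.
P5 gets 16 under Adams and 17 under Webster.

16 and 17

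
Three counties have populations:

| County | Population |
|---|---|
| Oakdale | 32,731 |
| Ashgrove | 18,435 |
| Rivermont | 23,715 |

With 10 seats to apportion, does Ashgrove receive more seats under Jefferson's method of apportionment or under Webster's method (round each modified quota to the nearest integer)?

Jefferson: Oakdale 5, Ashgrove 2, Rivermont 3.
Webster: Oakdale 4, Ashgrove 3, Rivermont 3.
Ashgrove gets 2 under Jefferson and 3 under Webster.

Webster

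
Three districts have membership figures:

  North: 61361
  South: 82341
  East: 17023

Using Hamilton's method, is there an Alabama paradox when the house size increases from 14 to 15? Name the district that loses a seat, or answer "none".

At 14 seats: North 5, South 7, East 2.
At 15 seats: North 6, South 8, East 1.
East drops from 2 to 1.

East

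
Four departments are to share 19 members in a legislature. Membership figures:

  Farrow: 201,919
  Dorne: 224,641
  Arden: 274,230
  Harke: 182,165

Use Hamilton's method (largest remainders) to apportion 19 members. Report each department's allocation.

The standard divisor is 882955/19 ≈ 46471.316.
Standard quotas: Farrow 4.3450, Dorne 4.8340, Arden 5.9011, Harke 3.9199.
Lower quotas: Farrow 4, Dorne 4, Arden 5, Harke 3 (sum 16, leaving 3 seats).
Remainders in descending order: Harke 0.9199, Arden 0.9011, Dorne 0.8340, Farrow 0.3450.
Largest remainders: Harke, Arden, Dorne receive the extra seats.

Farrow: 4, Dorne: 5, Arden: 6, Harke: 4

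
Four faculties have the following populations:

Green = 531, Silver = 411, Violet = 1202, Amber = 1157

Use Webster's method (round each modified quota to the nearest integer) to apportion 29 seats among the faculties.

Green: 5, Silver: 4, Violet: 10, Amber: 10

Standard divisor 3301/29 ≈ 113.828; standard quotas: Green 4.665, Silver 3.611, Violet 10.560, Amber 10.164.
Rounding to the nearest integer gives 5, 4, 11, 10 = 30 seats, so the divisor must be adjusted.
With modified divisor 116: modified quotas Green 4.578, Silver 3.543, Violet 10.362, Amber 9.974.
Rounding to the nearest integer: Green 5, Silver 4, Violet 10, Amber 10 (total 29).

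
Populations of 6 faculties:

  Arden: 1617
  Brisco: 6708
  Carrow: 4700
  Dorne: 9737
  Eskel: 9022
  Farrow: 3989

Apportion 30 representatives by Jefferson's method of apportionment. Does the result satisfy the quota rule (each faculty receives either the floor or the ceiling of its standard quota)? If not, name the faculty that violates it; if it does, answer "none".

none

Standard quotas: Arden 1.356, Brisco 5.625, Carrow 3.942, Dorne 8.166, Eskel 7.566, Farrow 3.345.
Jefferson allocation: Arden 1, Brisco 6, Carrow 4, Dorne 8, Eskel 8, Farrow 3.
Every allocation lies between the lower and upper quota.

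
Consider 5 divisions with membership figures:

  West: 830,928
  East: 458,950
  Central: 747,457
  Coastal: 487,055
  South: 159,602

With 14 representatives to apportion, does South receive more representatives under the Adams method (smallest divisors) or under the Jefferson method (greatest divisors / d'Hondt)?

Adams: West 4, East 2, Central 4, Coastal 3, South 1.
Jefferson: West 5, East 2, Central 4, Coastal 3, South 0.
South gets 1 under Adams and 0 under Jefferson.

Adams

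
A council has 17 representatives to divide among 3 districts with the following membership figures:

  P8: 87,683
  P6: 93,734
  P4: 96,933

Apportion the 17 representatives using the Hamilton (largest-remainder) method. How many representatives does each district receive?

The standard divisor is 278350/17 ≈ 16373.529.
Standard quotas: P8 5.3552, P6 5.7247, P4 5.9201.
Lower quotas: P8 5, P6 5, P4 5 (sum 15, leaving 2 seats).
Remainders in descending order: P4 0.9201, P6 0.7247, P8 0.3552.
The surplus seats go to P4, P6.

P8: 5, P6: 6, P4: 6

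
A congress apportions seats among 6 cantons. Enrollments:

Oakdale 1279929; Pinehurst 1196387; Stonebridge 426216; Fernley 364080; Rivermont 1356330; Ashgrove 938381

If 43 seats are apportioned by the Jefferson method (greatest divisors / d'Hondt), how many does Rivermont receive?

Standard divisor 5561323/43 ≈ 129333.093; standard quotas: Oakdale 9.896, Pinehurst 9.250, Stonebridge 3.295, Fernley 2.815, Rivermont 10.487, Ashgrove 7.256.
Rounding down gives 9, 9, 3, 2, 10, 7 = 40 seats, so the divisor must be adjusted.
With modified divisor 120500: modified quotas Oakdale 10.622, Pinehurst 9.929, Stonebridge 3.537, Fernley 3.021, Rivermont 11.256, Ashgrove 7.787.
Rounding down: Oakdale 10, Pinehurst 9, Stonebridge 3, Fernley 3, Rivermont 11, Ashgrove 7 (total 43).
Rivermont receives 11.

11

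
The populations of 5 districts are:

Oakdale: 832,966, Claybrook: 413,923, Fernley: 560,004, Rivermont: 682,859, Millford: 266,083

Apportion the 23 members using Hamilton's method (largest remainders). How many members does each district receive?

Oakdale 7, Claybrook 3, Fernley 5, Rivermont 6, Millford 2

Standard divisor: 2755835 ÷ 23 ≈ 119818.913.
Standard quotas: Oakdale 6.9519, Claybrook 3.4546, Fernley 4.6738, Rivermont 5.6991, Millford 2.2207.
Lower quotas: Oakdale 6, Claybrook 3, Fernley 4, Rivermont 5, Millford 2 (sum 20, leaving 3 seats).
Remainders in descending order: Oakdale 0.9519, Rivermont 0.6991, Fernley 0.6738, Claybrook 0.4546, Millford 0.2207.
Largest remainders: Oakdale, Rivermont, Fernley receive the extra seats.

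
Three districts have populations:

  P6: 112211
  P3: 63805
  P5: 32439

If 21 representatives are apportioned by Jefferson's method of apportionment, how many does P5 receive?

Standard divisor 208455/21 ≈ 9926.429; standard quotas: P6 11.304, P3 6.428, P5 3.268.
Rounding down gives 11, 6, 3 = 20 seats, so the divisor must be adjusted.
With modified divisor 9200: modified quotas P6 12.197, P3 6.935, P5 3.526.
Rounding down: P6 12, P3 6, P5 3 (total 21).
P5 receives 3.

3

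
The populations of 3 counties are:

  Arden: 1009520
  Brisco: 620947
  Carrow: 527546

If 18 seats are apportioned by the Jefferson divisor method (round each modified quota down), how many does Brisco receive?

5

Standard divisor 2158013/18 ≈ 119889.611; standard quotas: Arden 8.420, Brisco 5.179, Carrow 4.400.
Rounding down gives 8, 5, 4 = 17 seats, so the divisor must be adjusted.
With modified divisor 108800: modified quotas Arden 9.279, Brisco 5.707, Carrow 4.849.
Rounding down: Arden 9, Brisco 5, Carrow 4 (total 18).
Brisco receives 5.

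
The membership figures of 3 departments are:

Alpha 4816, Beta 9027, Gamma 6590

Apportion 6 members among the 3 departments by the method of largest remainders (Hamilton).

Total 20433; standard divisor 20433/6 ≈ 3405.5.
Standard quotas: Alpha 1.4142, Beta 2.6507, Gamma 1.9351.
Lower quotas: Alpha 1, Beta 2, Gamma 1 (sum 4, leaving 2 seats).
Remainders in descending order: Gamma 0.9351, Beta 0.6507, Alpha 0.4142.
Largest remainders: Gamma, Beta receive the extra seats.

Alpha 1; Beta 3; Gamma 2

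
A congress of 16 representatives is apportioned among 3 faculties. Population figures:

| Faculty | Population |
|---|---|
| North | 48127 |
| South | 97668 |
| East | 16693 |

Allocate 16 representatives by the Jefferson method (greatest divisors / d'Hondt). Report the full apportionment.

Standard divisor 162488/16 ≈ 10155.5; standard quotas: North 4.739, South 9.617, East 1.644.
Rounding down gives 4, 9, 1 = 14 seats, so the divisor must be adjusted.
With modified divisor 9300: modified quotas North 5.175, South 10.502, East 1.795.
Rounding down: North 5, South 10, East 1 (total 16).

North 5, South 10, East 1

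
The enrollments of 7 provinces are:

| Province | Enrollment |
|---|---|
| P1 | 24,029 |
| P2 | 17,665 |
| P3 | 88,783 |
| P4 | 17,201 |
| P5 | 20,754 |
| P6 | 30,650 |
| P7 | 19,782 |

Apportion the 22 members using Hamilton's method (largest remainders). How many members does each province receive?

The standard divisor is 218864/22 ≈ 9948.364.
Standard quotas: P1 2.4154, P2 1.7757, P3 8.9244, P4 1.7290, P5 2.0862, P6 3.0809, P7 1.9885.
Lower quotas: P1 2, P2 1, P3 8, P4 1, P5 2, P6 3, P7 1 (sum 18, leaving 4 seats).
Remainders in descending order: P7 0.9885, P3 0.9244, P2 0.7757, P4 0.7290, P1 0.4154, P5 0.0862, P6 0.0809.
The surplus seats go to P7, P3, P2, P4.

P1: 2; P2: 2; P3: 9; P4: 2; P5: 2; P6: 3; P7: 2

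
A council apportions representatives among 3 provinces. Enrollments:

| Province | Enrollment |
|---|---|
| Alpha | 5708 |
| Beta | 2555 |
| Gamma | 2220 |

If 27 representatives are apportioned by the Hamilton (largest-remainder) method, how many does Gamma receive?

6

Total 10483; standard divisor 10483/27 ≈ 388.259.
Standard quotas: Alpha 14.7015, Beta 6.5807, Gamma 5.7178.
Lower quotas: Alpha 14, Beta 6, Gamma 5 (sum 25, leaving 2 seats).
Remainders in descending order: Gamma 0.7178, Alpha 0.7015, Beta 0.5807.
The surplus seats go to Gamma, Alpha.
Gamma receives 6.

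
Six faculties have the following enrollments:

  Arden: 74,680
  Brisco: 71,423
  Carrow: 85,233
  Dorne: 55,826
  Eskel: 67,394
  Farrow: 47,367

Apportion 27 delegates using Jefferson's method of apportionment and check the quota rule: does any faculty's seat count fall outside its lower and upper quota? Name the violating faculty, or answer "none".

none

Standard quotas: Arden 5.017, Brisco 4.798, Carrow 5.726, Dorne 3.750, Eskel 4.527, Farrow 3.182.
Jefferson allocation: Arden 5, Brisco 5, Carrow 6, Dorne 4, Eskel 4, Farrow 3.
Every allocation lies between the lower and upper quota.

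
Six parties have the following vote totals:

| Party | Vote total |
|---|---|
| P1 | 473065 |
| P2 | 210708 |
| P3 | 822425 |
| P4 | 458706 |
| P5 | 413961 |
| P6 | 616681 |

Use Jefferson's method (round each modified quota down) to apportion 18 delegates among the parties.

Standard divisor 2995546/18 ≈ 166419.222; standard quotas: P1 2.843, P2 1.266, P3 4.942, P4 2.756, P5 2.487, P6 3.706.
Rounding down gives 2, 1, 4, 2, 2, 3 = 14 seats, so the divisor must be adjusted.
With modified divisor 145400: modified quotas P1 3.254, P2 1.449, P3 5.656, P4 3.155, P5 2.847, P6 4.241.
Rounding down: P1 3, P2 1, P3 5, P4 3, P5 2, P6 4 (total 18).

P1 3; P2 1; P3 5; P4 3; P5 2; P6 4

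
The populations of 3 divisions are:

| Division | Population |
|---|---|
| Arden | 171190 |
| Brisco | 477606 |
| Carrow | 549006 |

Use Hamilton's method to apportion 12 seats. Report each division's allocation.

Arden 2; Brisco 5; Carrow 5

Standard divisor: 1197802 ÷ 12 ≈ 99816.833.
Standard quotas: Arden 1.7150, Brisco 4.7848, Carrow 5.5001.
Lower quotas: Arden 1, Brisco 4, Carrow 5 (sum 10, leaving 2 seats).
Remainders in descending order: Brisco 0.7848, Arden 0.7150, Carrow 0.5001.
Largest remainders: Brisco, Arden receive the extra seats.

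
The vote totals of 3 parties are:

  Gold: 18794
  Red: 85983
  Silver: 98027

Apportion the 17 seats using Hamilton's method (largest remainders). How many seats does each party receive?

Gold=2, Red=7, Silver=8

The standard divisor is 202804/17 ≈ 11929.647.
Standard quotas: Gold 1.5754, Red 7.2075, Silver 8.2171.
Lower quotas: Gold 1, Red 7, Silver 8 (sum 16, leaving 1 seat).
Remainders in descending order: Gold 0.5754, Silver 0.2171, Red 0.2075.
Largest remainder: Gold receives the extra seat.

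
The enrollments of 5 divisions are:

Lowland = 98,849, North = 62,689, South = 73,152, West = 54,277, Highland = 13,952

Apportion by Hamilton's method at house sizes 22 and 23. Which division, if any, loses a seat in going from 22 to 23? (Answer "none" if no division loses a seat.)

none

At 22 seats: Lowland 7, North 5, South 5, West 4, Highland 1.
At 23 seats: Lowland 7, North 5, South 6, West 4, Highland 1.
No division's allocation decreased.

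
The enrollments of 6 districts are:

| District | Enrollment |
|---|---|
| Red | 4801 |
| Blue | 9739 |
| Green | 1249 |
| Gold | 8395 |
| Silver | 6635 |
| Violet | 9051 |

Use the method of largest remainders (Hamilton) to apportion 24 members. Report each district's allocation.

Red=3; Blue=6; Green=1; Gold=5; Silver=4; Violet=5

Standard divisor: 39870 ÷ 24 ≈ 1661.25.
Standard quotas: Red 2.8900, Blue 5.8625, Green 0.7518, Gold 5.0534, Silver 3.9940, Violet 5.4483.
Lower quotas: Red 2, Blue 5, Green 0, Gold 5, Silver 3, Violet 5 (sum 20, leaving 4 seats).
Remainders in descending order: Silver 0.9940, Red 0.8900, Blue 0.8625, Green 0.7518, Violet 0.4483, Gold 0.0534.
The surplus seats go to Silver, Red, Blue, Green.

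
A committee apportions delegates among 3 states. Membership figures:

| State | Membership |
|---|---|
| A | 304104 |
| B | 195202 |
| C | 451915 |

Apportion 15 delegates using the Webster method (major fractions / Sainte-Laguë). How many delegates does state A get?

Standard divisor 951221/15 ≈ 63414.733; standard quotas: A 4.795, B 3.078, C 7.126.
Rounding to the nearest integer gives A 5, B 3, C 7 — total 15, matching the house size, so no adjustment is needed.
A receives 5.

5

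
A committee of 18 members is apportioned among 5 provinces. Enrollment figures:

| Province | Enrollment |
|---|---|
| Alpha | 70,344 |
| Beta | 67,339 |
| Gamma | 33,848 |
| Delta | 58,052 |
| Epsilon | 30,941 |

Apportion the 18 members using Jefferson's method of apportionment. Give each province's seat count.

Standard divisor 260524/18 ≈ 14473.556; standard quotas: Alpha 4.860, Beta 4.653, Gamma 2.339, Delta 4.011, Epsilon 2.138.
Rounding down gives 4, 4, 2, 4, 2 = 16 seats, so the divisor must be adjusted.
With modified divisor 12600: modified quotas Alpha 5.583, Beta 5.344, Gamma 2.686, Delta 4.607, Epsilon 2.456.
Rounding down: Alpha 5, Beta 5, Gamma 2, Delta 4, Epsilon 2 (total 18).

Alpha 5, Beta 5, Gamma 2, Delta 4, Epsilon 2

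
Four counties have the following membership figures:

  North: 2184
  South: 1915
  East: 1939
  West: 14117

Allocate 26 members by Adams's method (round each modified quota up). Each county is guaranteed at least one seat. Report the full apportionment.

Standard divisor 20155/26 ≈ 775.192; standard quotas: North 2.817, South 2.470, East 2.501, West 18.211.
Rounding up gives 3, 3, 3, 19 = 28 seats, so the divisor must be adjusted.
With modified divisor 860: modified quotas North 2.540, South 2.227, East 2.255, West 16.415.
Rounding up: North 3, South 3, East 3, West 17 (total 26).

North=3, South=3, East=3, West=17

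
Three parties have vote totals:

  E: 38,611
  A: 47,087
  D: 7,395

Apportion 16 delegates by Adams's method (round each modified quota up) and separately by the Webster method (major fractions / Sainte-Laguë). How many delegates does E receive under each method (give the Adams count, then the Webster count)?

Adams: E 6, A 8, D 2.
Webster: E 7, A 8, D 1.
E gets 6 under Adams and 7 under Webster.

6 and 7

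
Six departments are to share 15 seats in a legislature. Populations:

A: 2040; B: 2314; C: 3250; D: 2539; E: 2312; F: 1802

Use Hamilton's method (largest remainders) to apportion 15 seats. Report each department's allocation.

Total 14257; standard divisor 14257/15 ≈ 950.467.
Standard quotas: A 2.146, B 2.435, C 3.419, D 2.671, E 2.432, F 1.896.
Lower quotas: A 2, B 2, C 3, D 2, E 2, F 1 (sum 12, leaving 3 seats).
Remainders in descending order: F 0.896, D 0.671, B 0.435, E 0.432, C 0.419, A 0.146.
The surplus seats go to F, D, B.

A=2, B=3, C=3, D=3, E=2, F=2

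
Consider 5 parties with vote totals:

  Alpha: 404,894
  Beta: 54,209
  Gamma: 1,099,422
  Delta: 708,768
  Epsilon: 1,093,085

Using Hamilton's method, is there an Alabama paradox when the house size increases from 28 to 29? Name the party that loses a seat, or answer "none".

At 28 seats: Alpha 3, Beta 1, Gamma 9, Delta 6, Epsilon 9.
At 29 seats: Alpha 4, Beta 0, Gamma 10, Delta 6, Epsilon 9.
Beta drops from 1 to 0.

Beta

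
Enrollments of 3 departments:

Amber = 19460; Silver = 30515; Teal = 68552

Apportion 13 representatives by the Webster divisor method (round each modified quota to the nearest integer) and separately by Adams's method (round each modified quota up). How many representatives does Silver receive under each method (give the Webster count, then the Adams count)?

3 and 4

Webster: Amber 2, Silver 3, Teal 8.
Adams: Amber 2, Silver 4, Teal 7.
Silver gets 3 under Webster and 4 under Adams.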